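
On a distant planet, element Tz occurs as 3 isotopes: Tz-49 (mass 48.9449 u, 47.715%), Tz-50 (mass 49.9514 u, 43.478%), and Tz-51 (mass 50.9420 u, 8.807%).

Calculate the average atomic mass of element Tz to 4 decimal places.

49.5584 u

Ar = Σ fᵢ·mᵢ = 0.47715 × 48.9449 + 0.43478 × 49.9514 + 0.08807 × 50.9420
= 23.35406 + 21.71787 + 4.48646 = 49.55839 u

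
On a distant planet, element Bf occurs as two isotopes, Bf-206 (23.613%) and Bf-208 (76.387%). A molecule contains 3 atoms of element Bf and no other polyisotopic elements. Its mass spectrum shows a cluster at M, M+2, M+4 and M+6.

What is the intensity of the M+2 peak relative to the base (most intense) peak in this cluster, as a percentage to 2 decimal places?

28.67%

Term probabilities: M 0.0132, M+2 0.1278, M+4 0.4133, M+6 0.4457. Base peak = M+6.
P(M+6) = C(3,3) × 0.23613^0 × 0.76387^3 = 1 × 1.0000 × 0.44571614 = 0.445716 (base)
P(M+2) = C(3,1) × 0.23613^2 × 0.76387^1 = 3 × 0.05575738 × 0.76387 = 0.127774
Relative intensity = 0.127774 / 0.445716 × 100 = 28.67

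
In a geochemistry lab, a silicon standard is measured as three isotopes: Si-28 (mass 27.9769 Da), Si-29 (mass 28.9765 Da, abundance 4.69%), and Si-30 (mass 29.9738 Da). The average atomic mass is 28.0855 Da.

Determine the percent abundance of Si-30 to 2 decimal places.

3.09%

The remaining 95.31% is split between Si-28 (fraction x) and Si-30 (fraction 0.9531 − x).
Substituting: 27.9769x + 29.9738(0.9531 − x) = 26.72650215
(27.9769 − 29.9738)x = -1.84152663  ⇒  x = 0.92219, y = 0.03091
Si-28: 92.22%, Si-30: 3.09%.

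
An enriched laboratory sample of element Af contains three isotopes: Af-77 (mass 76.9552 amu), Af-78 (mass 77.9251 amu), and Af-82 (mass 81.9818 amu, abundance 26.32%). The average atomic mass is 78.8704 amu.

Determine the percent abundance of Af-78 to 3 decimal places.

The remaining 73.68% is split between Af-77 (fraction x) and Af-78 (fraction 0.7368 − x).
Substituting: 76.9552x + 77.9251(0.7368 − x) = 57.29279024
(76.9552 − 77.9251)x = -0.12242344  ⇒  x = 0.12622, y = 0.61058
Af-77: 12.622%, Af-78: 61.058%.

61.058%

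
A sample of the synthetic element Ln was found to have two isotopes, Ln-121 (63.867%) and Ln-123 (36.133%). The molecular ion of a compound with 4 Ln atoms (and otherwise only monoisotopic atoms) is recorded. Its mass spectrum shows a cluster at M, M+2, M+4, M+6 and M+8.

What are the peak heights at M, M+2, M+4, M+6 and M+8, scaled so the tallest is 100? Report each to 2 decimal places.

44.19 : 100.00 : 84.86 : 32.01 : 4.53

The 4 Ln atoms are independent, so intensities follow the terms of (0.63867 + 0.36133)^4.
P(M) = 0.63867^4 = 0.166382
P(M+2) = 4 × 0.63867^3 × 0.36133^1 = 0.376525
P(M+4) = 6 × 0.63867^2 × 0.36133^2 = 0.319531
P(M+6) = 4 × 0.63867^1 × 0.36133^3 = 0.120517
P(M+8) = 0.36133^4 = 0.017046
The M+2 peak is largest (0.376525); scaling to 100 gives 44.19 : 100.00 : 84.86 : 32.01 : 4.53.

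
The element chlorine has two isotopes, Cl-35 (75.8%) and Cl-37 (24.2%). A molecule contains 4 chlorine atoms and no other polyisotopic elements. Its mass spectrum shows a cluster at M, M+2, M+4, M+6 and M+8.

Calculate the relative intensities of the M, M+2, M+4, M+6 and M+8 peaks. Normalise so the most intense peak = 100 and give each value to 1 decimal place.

Each Cl atom is independently Cl-35 (p = 0.758) or Cl-37 (q = 0.242); the cluster is the binomial expansion (p + q)^4.
P(M) = 0.758^4 = 0.330124
P(M+2) = 4 × 0.758^3 × 0.242^1 = 0.421583
P(M+4) = 6 × 0.758^2 × 0.242^2 = 0.201893
P(M+6) = 4 × 0.758^1 × 0.242^3 = 0.042971
P(M+8) = 0.242^4 = 0.003430
The M+2 peak is largest (0.421583); scaling to 100 gives 78.3 : 100.0 : 47.9 : 10.2 : 0.8.

78.3 : 100.0 : 47.9 : 10.2 : 0.8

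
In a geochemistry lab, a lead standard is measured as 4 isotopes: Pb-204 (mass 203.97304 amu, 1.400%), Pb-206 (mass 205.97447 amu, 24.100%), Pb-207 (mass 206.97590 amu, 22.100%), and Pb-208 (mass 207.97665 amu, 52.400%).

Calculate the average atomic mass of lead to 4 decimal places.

Ar = Σ fᵢ·mᵢ = 0.01400 × 203.97304 + 0.24100 × 205.97447 + 0.22100 × 206.97590 + 0.52400 × 207.97665
= 2.855623 + 49.639847 + 45.741674 + 108.979765 = 207.216909 amu

207.2169 amu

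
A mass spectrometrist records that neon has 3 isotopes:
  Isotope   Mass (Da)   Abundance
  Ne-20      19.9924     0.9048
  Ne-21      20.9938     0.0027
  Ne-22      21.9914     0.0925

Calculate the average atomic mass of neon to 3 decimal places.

20.180 Da

Ar = Σ fᵢ·mᵢ = 0.9048 × 19.9924 + 0.0027 × 20.9938 + 0.0925 × 21.9914
= 18.08912 + 0.05668 + 2.03420 = 20.18000 Da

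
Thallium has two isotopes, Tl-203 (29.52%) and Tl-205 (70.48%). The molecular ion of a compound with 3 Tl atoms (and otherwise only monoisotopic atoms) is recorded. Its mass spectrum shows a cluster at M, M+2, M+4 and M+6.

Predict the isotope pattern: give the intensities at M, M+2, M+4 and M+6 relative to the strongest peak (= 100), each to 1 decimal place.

The 3 Tl atoms are independent, so intensities follow the terms of (0.2952 + 0.7048)^3.
P(M) = 0.2952^3 = 0.025725
P(M+2) = 3 × 0.2952^2 × 0.7048^1 = 0.184255
P(M+4) = 3 × 0.2952^1 × 0.7048^2 = 0.439916
P(M+6) = 0.7048^3 = 0.350104
The M+4 peak is largest (0.439916); scaling to 100 gives 5.8 : 41.9 : 100.0 : 79.6.

5.8 : 41.9 : 100.0 : 79.6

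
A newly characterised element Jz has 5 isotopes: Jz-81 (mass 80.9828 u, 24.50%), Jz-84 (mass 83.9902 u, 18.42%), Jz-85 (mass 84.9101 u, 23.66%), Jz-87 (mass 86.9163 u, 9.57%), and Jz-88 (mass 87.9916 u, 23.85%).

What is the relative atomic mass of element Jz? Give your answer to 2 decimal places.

Ar = Σ fᵢ·mᵢ = 0.2450 × 80.9828 + 0.1842 × 83.9902 + 0.2366 × 84.9101 + 0.0957 × 86.9163 + 0.2385 × 87.9916
= 19.84079 + 15.47099 + 20.08973 + 8.31789 + 20.98600 = 84.70540 u

84.71 u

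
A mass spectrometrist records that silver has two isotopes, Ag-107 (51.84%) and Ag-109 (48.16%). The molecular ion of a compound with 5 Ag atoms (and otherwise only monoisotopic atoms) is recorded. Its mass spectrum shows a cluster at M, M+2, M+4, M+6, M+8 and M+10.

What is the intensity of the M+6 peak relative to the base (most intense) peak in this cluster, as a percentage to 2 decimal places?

92.90%

(0.5184 + 0.4816)^5 gives M 0.0374, M+2 0.1739, M+4 0.3231, M+6 0.3002, M+8 0.1394, M+10 0.0259; the largest is M+4.
P(M+4) = C(5,2) × 0.5184^3 × 0.4816^2 = 10 × 0.13931407 × 0.23193856 = 0.323123 (base)
P(M+6) = C(5,3) × 0.5184^2 × 0.4816^3 = 10 × 0.26873856 × 0.11170161 = 0.300185
Relative intensity = 0.300185 / 0.323123 × 100 = 92.90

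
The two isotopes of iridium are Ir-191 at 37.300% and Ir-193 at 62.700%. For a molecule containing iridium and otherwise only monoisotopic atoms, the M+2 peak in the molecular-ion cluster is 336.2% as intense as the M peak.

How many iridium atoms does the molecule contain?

For n independent Ir atoms, I(M+2)/I(M) = n · (abundance Ir-193) / (abundance Ir-191) = n · 0.62700/0.37300.
n = 3.362 × 0.37300/0.62700 = 2.00 ≈ 2

2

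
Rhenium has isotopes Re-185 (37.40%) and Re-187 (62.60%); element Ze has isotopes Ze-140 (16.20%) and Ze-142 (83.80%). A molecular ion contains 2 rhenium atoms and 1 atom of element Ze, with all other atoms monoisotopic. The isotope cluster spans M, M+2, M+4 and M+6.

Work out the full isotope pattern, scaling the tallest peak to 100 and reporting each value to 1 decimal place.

Rhenium pattern (n=2): 0.139876 : 0.468248 : 0.391876
Element Ze pattern (n=1): 0.1620 : 0.8380
Convolve the two distributions (both contribute in 2-u steps):
  M: 0.139876×0.1620 = 0.022660
  M+2: 0.139876×0.8380 + 0.468248×0.1620 = 0.193072
  M+4: 0.468248×0.8380 + 0.391876×0.1620 = 0.455876
  M+6: 0.391876×0.8380 = 0.328392
Scale to base peak (0.455876) = 100: 5.0 : 42.4 : 100.0 : 72.0

5.0 : 42.4 : 100.0 : 72.0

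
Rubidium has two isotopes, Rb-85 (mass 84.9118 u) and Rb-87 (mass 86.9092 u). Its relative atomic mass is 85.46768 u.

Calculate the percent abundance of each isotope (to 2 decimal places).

Rb-85: 72.17%, Rb-87: 27.83%

Let x be the fractional abundance of Rb-85; then Rb-87 has abundance 1 − x.
84.9118·x + 86.9092·(1 − x) = 85.46768
(84.9118 − 86.9092)·x = 85.46768 − 86.9092
x = -1.44152 / -1.9974 = 0.72170 → 72.17% Rb-85, 27.83% Rb-87.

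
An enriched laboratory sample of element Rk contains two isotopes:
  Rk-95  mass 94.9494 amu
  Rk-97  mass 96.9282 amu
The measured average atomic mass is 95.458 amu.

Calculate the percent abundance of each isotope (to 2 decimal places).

With x = fraction of Rk-95 (so Rk-97 is 1 − x):
94.9494·x + 96.9282·(1 − x) = 95.458
(94.9494 − 96.9282)·x = 95.458 − 96.9282
x = -1.4702 / -1.9788 = 0.74298 → 74.30% Rk-95, 25.70% Rk-97.

Rk-95: 74.30%, Rk-97: 25.70%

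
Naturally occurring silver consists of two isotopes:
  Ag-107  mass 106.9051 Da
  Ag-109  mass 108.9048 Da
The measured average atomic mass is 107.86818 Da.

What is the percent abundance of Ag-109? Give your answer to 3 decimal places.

With x = fraction of Ag-107 (so Ag-109 is 1 − x):
106.9051·x + 108.9048·(1 − x) = 107.86818
(106.9051 − 108.9048)·x = 107.86818 − 108.9048
x = -1.03662 / -1.9997 = 0.51839 → 51.839% Ag-107, 48.161% Ag-109.

48.161%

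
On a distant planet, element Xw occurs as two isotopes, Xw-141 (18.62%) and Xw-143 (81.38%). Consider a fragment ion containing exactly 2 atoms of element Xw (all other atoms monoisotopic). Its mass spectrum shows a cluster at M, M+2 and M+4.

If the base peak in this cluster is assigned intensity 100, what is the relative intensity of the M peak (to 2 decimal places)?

5.24

(0.1862 + 0.8138)^2 gives M 0.0347, M+2 0.3031, M+4 0.6623; the largest is M+4.
P(M+4) = C(2,2) × 0.1862^0 × 0.8138^2 = 1 × 1.0000 × 0.66227044 = 0.662270 (base)
P(M) = C(2,0) × 0.1862^2 × 0.8138^0 = 1 × 0.03467044 × 1.0000 = 0.034670
Relative intensity = 0.034670 / 0.662270 × 100 = 5.24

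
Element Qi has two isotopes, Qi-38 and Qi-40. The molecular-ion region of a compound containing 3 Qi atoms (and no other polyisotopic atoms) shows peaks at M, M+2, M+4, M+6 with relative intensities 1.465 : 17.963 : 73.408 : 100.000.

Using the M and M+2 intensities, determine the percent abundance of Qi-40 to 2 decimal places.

Write p for the Qi-38 fraction. I(M+2)/I(M) = [C(3,1)·p^2·(1−p)] / p^3 = 3·(1−p)/p = 17.963/1.465 = 12.2614
(1−p)/p = 12.2614/3 = 4.0871  ⇒  p = 1/(1 + 4.0871) = 0.1966
Qi-38: 19.66%, Qi-40: 80.34%.

80.34%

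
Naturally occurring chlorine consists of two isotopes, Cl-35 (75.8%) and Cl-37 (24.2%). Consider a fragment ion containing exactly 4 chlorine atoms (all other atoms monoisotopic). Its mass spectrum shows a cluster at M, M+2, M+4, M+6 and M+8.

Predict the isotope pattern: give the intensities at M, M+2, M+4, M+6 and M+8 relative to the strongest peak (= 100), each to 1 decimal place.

78.3 : 100.0 : 47.9 : 10.2 : 0.8

Each Cl atom is independently Cl-35 (p = 0.758) or Cl-37 (q = 0.242); the cluster is the binomial expansion (p + q)^4.
P(M) = 0.758^4 = 0.330124
P(M+2) = 4 × 0.758^3 × 0.242^1 = 0.421583
P(M+4) = 6 × 0.758^2 × 0.242^2 = 0.201893
P(M+6) = 4 × 0.758^1 × 0.242^3 = 0.042971
P(M+8) = 0.242^4 = 0.003430
The M+2 peak is largest (0.421583); scaling to 100 gives 78.3 : 100.0 : 47.9 : 10.2 : 0.8.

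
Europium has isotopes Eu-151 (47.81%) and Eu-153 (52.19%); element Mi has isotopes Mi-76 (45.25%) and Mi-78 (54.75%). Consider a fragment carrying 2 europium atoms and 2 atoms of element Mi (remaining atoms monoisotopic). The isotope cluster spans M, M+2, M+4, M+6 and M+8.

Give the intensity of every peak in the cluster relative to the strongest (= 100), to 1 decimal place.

12.6 : 58.0 : 100.0 : 76.6 : 22.0

Europium pattern (n=2): 0.22857961 : 0.49904078 : 0.27237961
Element Mi pattern (n=2): 0.20475625 : 0.4954875 : 0.29975625
Convolve the two distributions (both contribute in 2-u steps):
  M: 0.22857961×0.20475625 = 0.046803
  M+2: 0.22857961×0.4954875 + 0.49904078×0.20475625 = 0.215440
  M+4: 0.22857961×0.29975625 + 0.49904078×0.4954875 + 0.27237961×0.20475625 = 0.371558
  M+6: 0.49904078×0.29975625 + 0.27237961×0.4954875 = 0.284551
  M+8: 0.27237961×0.29975625 = 0.081647
Scale to base peak (0.371558) = 100: 12.6 : 58.0 : 100.0 : 76.6 : 22.0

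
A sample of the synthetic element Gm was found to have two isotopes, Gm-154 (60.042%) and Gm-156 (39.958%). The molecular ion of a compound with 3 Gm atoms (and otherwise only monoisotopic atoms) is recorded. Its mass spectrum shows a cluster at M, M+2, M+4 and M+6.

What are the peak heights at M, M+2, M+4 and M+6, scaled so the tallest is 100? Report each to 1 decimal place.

The 3 Gm atoms are independent, so intensities follow the terms of (0.60042 + 0.39958)^3.
P(M) = 0.60042^3 = 0.216454
P(M+2) = 3 × 0.60042^2 × 0.39958^1 = 0.432151
P(M+4) = 3 × 0.60042^1 × 0.39958^2 = 0.287597
P(M+6) = 0.39958^3 = 0.063799
The M+2 peak is largest (0.432151); scaling to 100 gives 50.1 : 100.0 : 66.6 : 14.8.

50.1 : 100.0 : 66.6 : 14.8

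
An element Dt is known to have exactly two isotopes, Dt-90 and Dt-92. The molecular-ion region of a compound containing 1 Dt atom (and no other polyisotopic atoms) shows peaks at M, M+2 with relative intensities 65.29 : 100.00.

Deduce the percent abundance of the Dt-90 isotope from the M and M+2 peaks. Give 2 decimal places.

Write p for the Dt-90 fraction. I(M+2)/I(M) = [C(1,1)·p^0·(1−p)] / p^1 = 1·(1−p)/p = 100.00/65.29 = 1.5316
(1−p)/p = 1.5316/1 = 1.5316  ⇒  p = 1/(1 + 1.5316) = 0.3950
Dt-90: 39.50%, Dt-92: 60.50%.

39.50%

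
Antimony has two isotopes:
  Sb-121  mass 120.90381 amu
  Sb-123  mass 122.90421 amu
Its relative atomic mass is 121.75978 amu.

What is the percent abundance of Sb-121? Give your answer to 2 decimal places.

Let x be the fractional abundance of Sb-121; then Sb-123 has abundance 1 − x.
120.90381·x + 122.90421·(1 − x) = 121.75978
(120.90381 − 122.90421)·x = 121.75978 − 122.90421
x = -1.14443 / -2.00040 = 0.57210 → 57.21% Sb-121, 42.79% Sb-123.

57.21%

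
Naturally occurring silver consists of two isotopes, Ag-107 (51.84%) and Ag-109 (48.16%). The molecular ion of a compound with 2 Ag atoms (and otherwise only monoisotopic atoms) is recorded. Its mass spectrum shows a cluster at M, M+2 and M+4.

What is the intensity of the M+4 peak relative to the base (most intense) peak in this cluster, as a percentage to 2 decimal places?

Binomial terms of (0.5184 + 0.4816)^2: M 0.2687, M+2 0.4993, M+4 0.2319 → M+2 is the base peak.
P(M+2) = C(2,1) × 0.5184^1 × 0.4816^1 = 2 × 0.5184 × 0.4816 = 0.499323 (base)
P(M+4) = C(2,2) × 0.5184^0 × 0.4816^2 = 1 × 1.0000 × 0.23193856 = 0.231939
Relative intensity = 0.231939 / 0.499323 × 100 = 46.45

46.45%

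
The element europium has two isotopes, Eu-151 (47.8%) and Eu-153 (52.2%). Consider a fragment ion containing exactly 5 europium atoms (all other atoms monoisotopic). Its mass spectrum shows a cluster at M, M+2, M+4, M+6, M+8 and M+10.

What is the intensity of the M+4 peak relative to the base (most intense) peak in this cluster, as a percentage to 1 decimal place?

(0.478 + 0.522)^5 gives M 0.0250, M+2 0.1363, M+4 0.2976, M+6 0.3250, M+8 0.1775, M+10 0.0388; the largest is M+6.
P(M+6) = C(5,3) × 0.478^2 × 0.522^3 = 10 × 0.228484 × 0.14223665 = 0.324988 (base)
P(M+4) = C(5,2) × 0.478^3 × 0.522^2 = 10 × 0.10921535 × 0.272484 = 0.297594
Relative intensity = 0.297594 / 0.324988 × 100 = 91.6

91.6%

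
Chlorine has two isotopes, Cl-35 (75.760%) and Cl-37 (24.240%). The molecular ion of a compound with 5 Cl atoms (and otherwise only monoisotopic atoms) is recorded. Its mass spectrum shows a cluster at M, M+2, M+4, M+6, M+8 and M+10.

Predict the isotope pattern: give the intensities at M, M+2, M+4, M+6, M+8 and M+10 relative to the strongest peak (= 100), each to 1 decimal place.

Expanding (0.75760 + 0.24240)^5:
P(M) = 0.75760^5 = 0.249574
P(M+2) = 5 × 0.75760^4 × 0.24240^1 = 0.399266
P(M+4) = 10 × 0.75760^3 × 0.24240^2 = 0.255497
P(M+6) = 10 × 0.75760^2 × 0.24240^3 = 0.081748
P(M+8) = 5 × 0.75760^1 × 0.24240^4 = 0.013078
P(M+10) = 0.24240^5 = 0.000837
The M+2 peak is largest (0.399266); scaling to 100 gives 62.5 : 100.0 : 64.0 : 20.5 : 3.3 : 0.2.

62.5 : 100.0 : 64.0 : 20.5 : 3.3 : 0.2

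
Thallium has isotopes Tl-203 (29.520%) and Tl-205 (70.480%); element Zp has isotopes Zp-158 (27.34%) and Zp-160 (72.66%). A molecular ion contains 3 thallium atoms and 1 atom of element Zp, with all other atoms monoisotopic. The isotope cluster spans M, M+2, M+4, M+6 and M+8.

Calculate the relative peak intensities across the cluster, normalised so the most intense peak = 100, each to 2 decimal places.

Thallium pattern (n=3): 0.02572463 : 0.18425524 : 0.43991564 : 0.35010449
Element Zp pattern (n=1): 0.2734 : 0.7266
Convolve the two distributions (both contribute in 2-u steps):
  M: 0.02572463×0.2734 = 0.007033
  M+2: 0.02572463×0.7266 + 0.18425524×0.2734 = 0.069067
  M+4: 0.18425524×0.7266 + 0.43991564×0.2734 = 0.254153
  M+6: 0.43991564×0.7266 + 0.35010449×0.2734 = 0.415361
  M+8: 0.35010449×0.7266 = 0.254386
Scale to base peak (0.415361) = 100: 1.69 : 16.63 : 61.19 : 100.00 : 61.24

1.69 : 16.63 : 61.19 : 100.00 : 61.24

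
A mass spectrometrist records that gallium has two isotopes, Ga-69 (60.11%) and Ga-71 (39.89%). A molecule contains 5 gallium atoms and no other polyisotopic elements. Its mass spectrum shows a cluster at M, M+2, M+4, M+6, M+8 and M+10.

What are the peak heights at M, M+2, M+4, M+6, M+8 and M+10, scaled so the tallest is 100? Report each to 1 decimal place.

22.7 : 75.3 : 100.0 : 66.4 : 22.0 : 2.9

Expanding (0.6011 + 0.3989)^5:
P(M) = 0.6011^5 = 0.078475
P(M+2) = 5 × 0.6011^4 × 0.3989^1 = 0.260388
P(M+4) = 10 × 0.6011^3 × 0.3989^2 = 0.345596
P(M+6) = 10 × 0.6011^2 × 0.3989^3 = 0.229343
P(M+8) = 5 × 0.6011^1 × 0.3989^4 = 0.076098
P(M+10) = 0.3989^5 = 0.010100
The M+4 peak is largest (0.345596); scaling to 100 gives 22.7 : 75.3 : 100.0 : 66.4 : 22.0 : 2.9.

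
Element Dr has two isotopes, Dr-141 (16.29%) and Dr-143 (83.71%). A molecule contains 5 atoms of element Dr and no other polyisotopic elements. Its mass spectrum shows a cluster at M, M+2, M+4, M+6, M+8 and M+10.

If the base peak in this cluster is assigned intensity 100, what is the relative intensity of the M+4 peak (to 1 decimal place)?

7.4

(0.1629 + 0.8371)^5 gives M 0.0001, M+2 0.0029, M+4 0.0303, M+6 0.1557, M+8 0.3999, M+10 0.4110; the largest is M+10.
P(M+10) = C(5,5) × 0.1629^0 × 0.8371^5 = 1 × 1.0000 × 0.41104248 = 0.411042 (base)
P(M+4) = C(5,2) × 0.1629^3 × 0.8371^2 = 10 × 0.00432278 × 0.70073641 = 0.030291
Relative intensity = 0.030291 / 0.411042 × 100 = 7.4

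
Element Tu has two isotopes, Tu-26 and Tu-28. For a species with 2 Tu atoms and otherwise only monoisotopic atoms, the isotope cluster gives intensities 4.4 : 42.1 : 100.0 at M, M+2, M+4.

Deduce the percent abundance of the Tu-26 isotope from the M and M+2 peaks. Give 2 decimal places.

17.29%

If p is the fraction of Tu that is Tu-26, then I(M+2)/I(M) = [C(2,1)·p^1·(1−p)] / p^2 = 2·(1−p)/p = 42.1/4.4 = 9.5682
(1−p)/p = 9.5682/2 = 4.7841  ⇒  p = 1/(1 + 4.7841) = 0.1729
Tu-26: 17.29%, Tu-28: 82.71%.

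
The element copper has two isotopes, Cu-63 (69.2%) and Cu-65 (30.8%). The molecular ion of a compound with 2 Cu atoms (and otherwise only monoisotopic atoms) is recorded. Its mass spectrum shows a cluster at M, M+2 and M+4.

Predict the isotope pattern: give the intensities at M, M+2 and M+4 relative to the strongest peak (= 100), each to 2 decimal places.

100.00 : 89.02 : 19.81

Expanding (0.692 + 0.308)^2:
P(M) = 0.692^2 = 0.478864
P(M+2) = 2 × 0.692^1 × 0.308^1 = 0.426272
P(M+4) = 0.308^2 = 0.094864
The M peak is largest (0.478864); scaling to 100 gives 100.00 : 89.02 : 19.81.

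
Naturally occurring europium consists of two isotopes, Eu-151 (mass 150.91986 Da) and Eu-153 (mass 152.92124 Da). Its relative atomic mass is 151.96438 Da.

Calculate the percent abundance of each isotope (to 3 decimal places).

Let x be the fractional abundance of Eu-151; then Eu-153 has abundance 1 − x.
150.91986·x + 152.92124·(1 − x) = 151.96438
(150.91986 − 152.92124)·x = 151.96438 − 152.92124
x = -0.95686 / -2.00138 = 0.47810 → 47.810% Eu-151, 52.190% Eu-153.

Eu-151: 47.810%, Eu-153: 52.190%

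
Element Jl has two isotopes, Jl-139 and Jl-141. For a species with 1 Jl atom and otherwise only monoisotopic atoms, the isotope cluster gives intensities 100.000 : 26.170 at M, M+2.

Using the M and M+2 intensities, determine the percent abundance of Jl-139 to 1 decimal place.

79.3%

Let p = fractional abundance of Jl-139. I(M+2)/I(M) = [C(1,1)·p^0·(1−p)] / p^1 = 1·(1−p)/p = 26.170/100.000 = 0.2617
(1−p)/p = 0.2617/1 = 0.2617  ⇒  p = 1/(1 + 0.2617) = 0.7926
Jl-139: 79.3%, Jl-141: 20.7%.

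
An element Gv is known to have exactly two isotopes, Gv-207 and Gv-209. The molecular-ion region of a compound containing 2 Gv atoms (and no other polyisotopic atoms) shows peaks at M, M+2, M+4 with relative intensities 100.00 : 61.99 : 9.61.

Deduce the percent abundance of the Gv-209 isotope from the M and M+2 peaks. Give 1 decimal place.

Write p for the Gv-207 fraction. I(M+2)/I(M) = [C(2,1)·p^1·(1−p)] / p^2 = 2·(1−p)/p = 61.99/100.00 = 0.6199
(1−p)/p = 0.6199/2 = 0.3100  ⇒  p = 1/(1 + 0.3100) = 0.7634
Gv-207: 76.3%, Gv-209: 23.7%.

23.7%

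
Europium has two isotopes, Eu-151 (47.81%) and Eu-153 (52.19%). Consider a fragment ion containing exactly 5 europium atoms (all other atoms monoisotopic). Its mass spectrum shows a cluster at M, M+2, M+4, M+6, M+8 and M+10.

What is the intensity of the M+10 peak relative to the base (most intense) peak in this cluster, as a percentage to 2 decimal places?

(0.4781 + 0.5219)^5 gives M 0.0250, M+2 0.1363, M+4 0.2977, M+6 0.3249, M+8 0.1774, M+10 0.0387; the largest is M+6.
P(M+6) = C(5,3) × 0.4781^2 × 0.5219^3 = 10 × 0.22857961 × 0.14215492 = 0.324937 (base)
P(M+10) = C(5,5) × 0.4781^0 × 0.5219^5 = 1 × 1.0000 × 0.0387201 = 0.038720
Relative intensity = 0.038720 / 0.324937 × 100 = 11.92

11.92%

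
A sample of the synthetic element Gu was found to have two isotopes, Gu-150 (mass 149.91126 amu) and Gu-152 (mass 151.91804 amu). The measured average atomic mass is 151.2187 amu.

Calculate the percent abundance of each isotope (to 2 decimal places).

With x = fraction of Gu-150 (so Gu-152 is 1 − x):
149.91126·x + 151.91804·(1 − x) = 151.2187
(149.91126 − 151.91804)·x = 151.2187 − 151.91804
x = -0.69934 / -2.00678 = 0.34849 → 34.85% Gu-150, 65.15% Gu-152.

Gu-150: 34.85%, Gu-152: 65.15%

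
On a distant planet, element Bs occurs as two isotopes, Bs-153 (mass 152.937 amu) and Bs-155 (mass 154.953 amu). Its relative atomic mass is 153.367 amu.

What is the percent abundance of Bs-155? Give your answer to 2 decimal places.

21.33%

Let x be the fractional abundance of Bs-153; then Bs-155 has abundance 1 − x.
152.937·x + 154.953·(1 − x) = 153.367
(152.937 − 154.953)·x = 153.367 − 154.953
x = -1.586 / -2.016 = 0.78671 → 78.67% Bs-153, 21.33% Bs-155.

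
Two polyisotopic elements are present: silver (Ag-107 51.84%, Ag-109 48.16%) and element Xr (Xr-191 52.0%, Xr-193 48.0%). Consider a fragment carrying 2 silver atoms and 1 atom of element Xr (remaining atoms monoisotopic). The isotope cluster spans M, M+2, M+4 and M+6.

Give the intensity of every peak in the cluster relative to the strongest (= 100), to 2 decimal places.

Silver pattern (n=2): 0.26873856 : 0.49932288 : 0.23193856
Element Xr pattern (n=1): 0.5200 : 0.4800
Convolve the two distributions (both contribute in 2-u steps):
  M: 0.26873856×0.5200 = 0.139744
  M+2: 0.26873856×0.4800 + 0.49932288×0.5200 = 0.388642
  M+4: 0.49932288×0.4800 + 0.23193856×0.5200 = 0.360283
  M+6: 0.23193856×0.4800 = 0.111331
Scale to base peak (0.388642) = 100: 35.96 : 100.00 : 92.70 : 28.65

35.96 : 100.00 : 92.70 : 28.65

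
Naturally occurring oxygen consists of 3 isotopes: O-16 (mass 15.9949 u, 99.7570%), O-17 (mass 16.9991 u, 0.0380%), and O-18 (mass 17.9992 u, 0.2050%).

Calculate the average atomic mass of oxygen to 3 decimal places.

Ar = Σ fᵢ·mᵢ = 0.997570 × 15.9949 + 0.000380 × 16.9991 + 0.002050 × 17.9992
= 15.95603 + 0.00646 + 0.03690 = 15.99939 u

15.999 u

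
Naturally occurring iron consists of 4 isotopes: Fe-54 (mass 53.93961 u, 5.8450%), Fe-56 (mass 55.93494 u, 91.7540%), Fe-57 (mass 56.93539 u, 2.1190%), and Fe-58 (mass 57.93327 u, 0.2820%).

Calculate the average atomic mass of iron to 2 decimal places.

55.85 u

Ar = Σ fᵢ·mᵢ = 0.058450 × 53.93961 + 0.917540 × 55.93494 + 0.021190 × 56.93539 + 0.002820 × 57.93327
= 3.152770 + 51.322545 + 1.206461 + 0.163372 = 55.845148 u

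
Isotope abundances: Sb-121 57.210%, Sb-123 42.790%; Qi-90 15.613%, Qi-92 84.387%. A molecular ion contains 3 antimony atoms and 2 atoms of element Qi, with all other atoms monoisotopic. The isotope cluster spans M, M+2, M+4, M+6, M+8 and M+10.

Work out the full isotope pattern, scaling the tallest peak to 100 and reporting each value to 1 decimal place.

Antimony pattern (n=3): 0.18724742 : 0.42015297 : 0.3142518 : 0.07834781
Element Qi pattern (n=2): 0.02437658 : 0.26350685 : 0.71211658
Convolve the two distributions (both contribute in 2-u steps):
  M: 0.18724742×0.02437658 = 0.004564
  M+2: 0.18724742×0.26350685 + 0.42015297×0.02437658 = 0.059583
  M+4: 0.18724742×0.71211658 + 0.42015297×0.26350685 + 0.3142518×0.02437658 = 0.251716
  M+6: 0.42015297×0.71211658 + 0.3142518×0.26350685 + 0.07834781×0.02437658 = 0.383915
  M+8: 0.3142518×0.71211658 + 0.07834781×0.26350685 = 0.244429
  M+10: 0.07834781×0.71211658 = 0.055793
Scale to base peak (0.383915) = 100: 1.2 : 15.5 : 65.6 : 100.0 : 63.7 : 14.5

1.2 : 15.5 : 65.6 : 100.0 : 63.7 : 14.5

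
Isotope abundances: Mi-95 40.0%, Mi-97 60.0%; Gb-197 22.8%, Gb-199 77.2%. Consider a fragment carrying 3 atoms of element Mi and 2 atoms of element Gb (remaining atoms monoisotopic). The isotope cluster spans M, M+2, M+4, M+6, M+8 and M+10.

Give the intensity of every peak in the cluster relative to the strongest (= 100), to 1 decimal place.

Element Mi pattern (n=3): 0.0640 : 0.2880 : 0.4320 : 0.2160
Element Gb pattern (n=2): 0.051984 : 0.352032 : 0.595984
Convolve the two distributions (both contribute in 2-u steps):
  M: 0.0640×0.051984 = 0.003327
  M+2: 0.0640×0.352032 + 0.2880×0.051984 = 0.037501
  M+4: 0.0640×0.595984 + 0.2880×0.352032 + 0.4320×0.051984 = 0.161985
  M+6: 0.2880×0.595984 + 0.4320×0.352032 + 0.2160×0.051984 = 0.334950
  M+8: 0.4320×0.595984 + 0.2160×0.352032 = 0.333504
  M+10: 0.2160×0.595984 = 0.128733
Scale to base peak (0.334950) = 100: 1.0 : 11.2 : 48.4 : 100.0 : 99.6 : 38.4

1.0 : 11.2 : 48.4 : 100.0 : 99.6 : 38.4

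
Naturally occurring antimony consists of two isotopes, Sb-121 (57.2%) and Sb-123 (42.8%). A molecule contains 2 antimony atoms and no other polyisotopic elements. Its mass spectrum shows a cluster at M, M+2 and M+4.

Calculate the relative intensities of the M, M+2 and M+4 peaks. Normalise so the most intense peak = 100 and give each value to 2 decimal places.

The 2 Sb atoms are independent, so intensities follow the terms of (0.572 + 0.428)^2.
P(M) = 0.572^2 = 0.327184
P(M+2) = 2 × 0.572^1 × 0.428^1 = 0.489632
P(M+4) = 0.428^2 = 0.183184
The M+2 peak is largest (0.489632); scaling to 100 gives 66.82 : 100.00 : 37.41.

66.82 : 100.00 : 37.41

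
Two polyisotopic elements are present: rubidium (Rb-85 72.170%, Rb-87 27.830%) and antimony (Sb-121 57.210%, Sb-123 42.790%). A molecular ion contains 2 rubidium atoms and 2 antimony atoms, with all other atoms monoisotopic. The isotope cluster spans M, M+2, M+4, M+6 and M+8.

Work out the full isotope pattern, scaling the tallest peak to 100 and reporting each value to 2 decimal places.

Rubidium pattern (n=2): 0.52085089 : 0.40169822 : 0.07745089
Antimony pattern (n=2): 0.32729841 : 0.48960318 : 0.18309841
Convolve the two distributions (both contribute in 2-u steps):
  M: 0.52085089×0.32729841 = 0.170474
  M+2: 0.52085089×0.48960318 + 0.40169822×0.32729841 = 0.386485
  M+4: 0.52085089×0.18309841 + 0.40169822×0.48960318 + 0.07745089×0.32729841 = 0.317389
  M+6: 0.40169822×0.18309841 + 0.07745089×0.48960318 = 0.111471
  M+8: 0.07745089×0.18309841 = 0.014181
Scale to base peak (0.386485) = 100: 44.11 : 100.00 : 82.12 : 28.84 : 3.67

44.11 : 100.00 : 82.12 : 28.84 : 3.67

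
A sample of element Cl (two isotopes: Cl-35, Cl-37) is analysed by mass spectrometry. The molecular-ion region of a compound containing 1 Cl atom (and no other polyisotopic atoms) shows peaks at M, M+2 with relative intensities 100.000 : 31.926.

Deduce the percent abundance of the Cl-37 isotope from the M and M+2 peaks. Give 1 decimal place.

24.2%

If p is the fraction of Cl that is Cl-35, then I(M+2)/I(M) = [C(1,1)·p^0·(1−p)] / p^1 = 1·(1−p)/p = 31.926/100.000 = 0.3193
(1−p)/p = 0.3193/1 = 0.3193  ⇒  p = 1/(1 + 0.3193) = 0.7580
Cl-35: 75.8%, Cl-37: 24.2%.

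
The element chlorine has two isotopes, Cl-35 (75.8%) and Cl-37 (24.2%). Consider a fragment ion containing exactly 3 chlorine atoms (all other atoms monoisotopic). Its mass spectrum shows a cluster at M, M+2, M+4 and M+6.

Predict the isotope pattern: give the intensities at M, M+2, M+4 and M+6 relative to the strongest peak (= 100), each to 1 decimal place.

100.0 : 95.8 : 30.6 : 3.3

Expanding (0.758 + 0.242)^3:
P(M) = 0.758^3 = 0.435520
P(M+2) = 3 × 0.758^2 × 0.242^1 = 0.417133
P(M+4) = 3 × 0.758^1 × 0.242^2 = 0.133175
P(M+6) = 0.242^3 = 0.014172
The M peak is largest (0.435520); scaling to 100 gives 100.0 : 95.8 : 30.6 : 3.3.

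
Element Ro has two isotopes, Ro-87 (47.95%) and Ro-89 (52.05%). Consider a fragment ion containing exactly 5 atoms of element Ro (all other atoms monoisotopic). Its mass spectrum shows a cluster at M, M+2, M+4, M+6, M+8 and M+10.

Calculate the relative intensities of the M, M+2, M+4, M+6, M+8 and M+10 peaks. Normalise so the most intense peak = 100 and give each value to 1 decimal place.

7.8 : 42.4 : 92.1 : 100.0 : 54.3 : 11.8

Each Ro atom is independently Ro-87 (p = 0.4795) or Ro-89 (q = 0.5205); the cluster is the binomial expansion (p + q)^5.
P(M) = 0.4795^5 = 0.025348
P(M+2) = 5 × 0.4795^4 × 0.5205^1 = 0.137577
P(M+4) = 10 × 0.4795^3 × 0.5205^2 = 0.298681
P(M+6) = 10 × 0.4795^2 × 0.5205^3 = 0.324220
P(M+8) = 5 × 0.4795^1 × 0.5205^4 = 0.175971
P(M+10) = 0.5205^5 = 0.038204
The M+6 peak is largest (0.324220); scaling to 100 gives 7.8 : 42.4 : 92.1 : 100.0 : 54.3 : 11.8.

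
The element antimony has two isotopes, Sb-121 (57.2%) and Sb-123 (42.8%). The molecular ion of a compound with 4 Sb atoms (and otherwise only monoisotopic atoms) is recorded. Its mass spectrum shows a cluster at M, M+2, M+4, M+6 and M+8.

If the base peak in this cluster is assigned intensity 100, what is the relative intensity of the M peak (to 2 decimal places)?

Binomial terms of (0.572 + 0.428)^4: M 0.1070, M+2 0.3204, M+4 0.3596, M+6 0.1794, M+8 0.0336 → M+4 is the base peak.
P(M+4) = C(4,2) × 0.572^2 × 0.428^2 = 6 × 0.327184 × 0.183184 = 0.359609 (base)
P(M) = C(4,0) × 0.572^4 × 0.428^0 = 1 × 0.10704937 × 1.0000 = 0.107049
Relative intensity = 0.107049 / 0.359609 × 100 = 29.77

29.77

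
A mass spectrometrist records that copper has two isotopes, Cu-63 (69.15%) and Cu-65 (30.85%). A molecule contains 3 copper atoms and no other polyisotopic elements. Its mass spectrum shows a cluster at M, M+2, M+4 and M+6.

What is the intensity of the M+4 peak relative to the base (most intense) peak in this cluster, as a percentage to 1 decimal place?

Term probabilities: M 0.3307, M+2 0.4425, M+4 0.1974, M+6 0.0294. Base peak = M+2.
P(M+2) = C(3,1) × 0.6915^2 × 0.3085^1 = 3 × 0.47817225 × 0.3085 = 0.442548 (base)
P(M+4) = C(3,2) × 0.6915^1 × 0.3085^2 = 3 × 0.6915 × 0.09517225 = 0.197435
Relative intensity = 0.197435 / 0.442548 × 100 = 44.6

44.6%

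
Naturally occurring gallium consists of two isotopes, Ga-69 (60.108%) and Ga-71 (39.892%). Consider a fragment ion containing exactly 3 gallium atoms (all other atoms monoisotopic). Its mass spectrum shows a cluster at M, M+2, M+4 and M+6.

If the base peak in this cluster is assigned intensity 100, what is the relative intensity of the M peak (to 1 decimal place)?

Term probabilities: M 0.2172, M+2 0.4324, M+4 0.2870, M+6 0.0635. Base peak = M+2.
P(M+2) = C(3,1) × 0.60108^2 × 0.39892^1 = 3 × 0.36129717 × 0.39892 = 0.432386 (base)
P(M) = C(3,0) × 0.60108^3 × 0.39892^0 = 1 × 0.2171685 × 1.0000 = 0.217169
Relative intensity = 0.217169 / 0.432386 × 100 = 50.2

50.2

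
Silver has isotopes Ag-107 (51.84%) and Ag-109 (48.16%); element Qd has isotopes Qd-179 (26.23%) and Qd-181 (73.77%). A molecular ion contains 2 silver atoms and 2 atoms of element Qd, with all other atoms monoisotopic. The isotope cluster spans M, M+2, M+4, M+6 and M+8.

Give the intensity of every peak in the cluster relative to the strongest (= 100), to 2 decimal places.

Silver pattern (n=2): 0.26873856 : 0.49932288 : 0.23193856
Element Qd pattern (n=2): 0.06880129 : 0.38699742 : 0.54420129
Convolve the two distributions (both contribute in 2-u steps):
  M: 0.26873856×0.06880129 = 0.018490
  M+2: 0.26873856×0.38699742 + 0.49932288×0.06880129 = 0.138355
  M+4: 0.26873856×0.54420129 + 0.49932288×0.38699742 + 0.23193856×0.06880129 = 0.355442
  M+6: 0.49932288×0.54420129 + 0.23193856×0.38699742 = 0.361492
  M+8: 0.23193856×0.54420129 = 0.126221
Scale to base peak (0.361492) = 100: 5.11 : 38.27 : 98.33 : 100.00 : 34.92

5.11 : 38.27 : 98.33 : 100.00 : 34.92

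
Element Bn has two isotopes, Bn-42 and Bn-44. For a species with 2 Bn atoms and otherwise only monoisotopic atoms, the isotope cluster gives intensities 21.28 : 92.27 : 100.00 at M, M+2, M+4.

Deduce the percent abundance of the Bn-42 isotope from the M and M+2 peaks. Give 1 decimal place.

31.6%

Write p for the Bn-42 fraction. I(M+2)/I(M) = [C(2,1)·p^1·(1−p)] / p^2 = 2·(1−p)/p = 92.27/21.28 = 4.3360
(1−p)/p = 4.3360/2 = 2.1680  ⇒  p = 1/(1 + 2.1680) = 0.3157
Bn-42: 31.6%, Bn-44: 68.4%.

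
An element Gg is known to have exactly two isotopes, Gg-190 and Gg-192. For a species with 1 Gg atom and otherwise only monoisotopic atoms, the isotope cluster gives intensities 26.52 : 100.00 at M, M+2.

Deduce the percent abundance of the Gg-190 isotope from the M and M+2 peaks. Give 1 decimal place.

If p is the fraction of Gg that is Gg-190, then I(M+2)/I(M) = [C(1,1)·p^0·(1−p)] / p^1 = 1·(1−p)/p = 100.00/26.52 = 3.7707
(1−p)/p = 3.7707/1 = 3.7707  ⇒  p = 1/(1 + 3.7707) = 0.2096
Gg-190: 21.0%, Gg-192: 79.0%.

21.0%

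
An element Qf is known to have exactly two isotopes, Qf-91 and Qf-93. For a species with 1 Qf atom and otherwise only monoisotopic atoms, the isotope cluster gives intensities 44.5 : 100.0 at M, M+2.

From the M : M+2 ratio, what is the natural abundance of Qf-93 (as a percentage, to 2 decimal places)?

69.20%

If p is the fraction of Qf that is Qf-91, then I(M+2)/I(M) = [C(1,1)·p^0·(1−p)] / p^1 = 1·(1−p)/p = 100.0/44.5 = 2.2472
(1−p)/p = 2.2472/1 = 2.2472  ⇒  p = 1/(1 + 2.2472) = 0.3080
Qf-91: 30.80%, Qf-93: 69.20%.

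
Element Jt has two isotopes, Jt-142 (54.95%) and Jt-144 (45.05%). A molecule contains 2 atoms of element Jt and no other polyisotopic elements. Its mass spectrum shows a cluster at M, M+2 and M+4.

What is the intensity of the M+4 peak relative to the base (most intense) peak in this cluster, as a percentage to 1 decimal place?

41.0%

Term probabilities: M 0.3020, M+2 0.4951, M+4 0.2030. Base peak = M+2.
P(M+2) = C(2,1) × 0.5495^1 × 0.4505^1 = 2 × 0.5495 × 0.4505 = 0.495100 (base)
P(M+4) = C(2,2) × 0.5495^0 × 0.4505^2 = 1 × 1.0000 × 0.20295025 = 0.202950
Relative intensity = 0.202950 / 0.495100 × 100 = 41.0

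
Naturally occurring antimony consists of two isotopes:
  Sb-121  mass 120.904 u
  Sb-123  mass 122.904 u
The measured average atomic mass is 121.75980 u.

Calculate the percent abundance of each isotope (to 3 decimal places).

With x = fraction of Sb-121 (so Sb-123 is 1 − x):
120.904·x + 122.904·(1 − x) = 121.75980
(120.904 − 122.904)·x = 121.75980 − 122.904
x = -1.14420 / -2.000 = 0.57210 → 57.210% Sb-121, 42.790% Sb-123.

Sb-121: 57.210%, Sb-123: 42.790%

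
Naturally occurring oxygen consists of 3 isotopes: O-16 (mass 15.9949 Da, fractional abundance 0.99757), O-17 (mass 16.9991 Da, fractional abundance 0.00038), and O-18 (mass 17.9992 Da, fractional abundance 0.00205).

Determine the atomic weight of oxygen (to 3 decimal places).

15.999 Da

Ar = Σ fᵢ·mᵢ = 0.99757 × 15.9949 + 0.00038 × 16.9991 + 0.00205 × 17.9992
= 15.95603 + 0.00646 + 0.03690 = 15.99939 Da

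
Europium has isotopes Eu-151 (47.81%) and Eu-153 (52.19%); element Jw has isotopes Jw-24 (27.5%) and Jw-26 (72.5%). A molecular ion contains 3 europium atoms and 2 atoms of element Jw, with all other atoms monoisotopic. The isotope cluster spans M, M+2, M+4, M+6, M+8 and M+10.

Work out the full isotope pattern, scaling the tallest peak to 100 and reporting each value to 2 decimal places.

Europium pattern (n=3): 0.10928391 : 0.3578871 : 0.39067407 : 0.14215492
Element Jw pattern (n=2): 0.075625 : 0.39875 : 0.525625
Convolve the two distributions (both contribute in 2-u steps):
  M: 0.10928391×0.075625 = 0.008265
  M+2: 0.10928391×0.39875 + 0.3578871×0.075625 = 0.070642
  M+4: 0.10928391×0.525625 + 0.3578871×0.39875 + 0.39067407×0.075625 = 0.229695
  M+6: 0.3578871×0.525625 + 0.39067407×0.39875 + 0.14215492×0.075625 = 0.354646
  M+8: 0.39067407×0.525625 + 0.14215492×0.39875 = 0.262032
  M+10: 0.14215492×0.525625 = 0.074720
Scale to base peak (0.354646) = 100: 2.33 : 19.92 : 64.77 : 100.00 : 73.89 : 21.07

2.33 : 19.92 : 64.77 : 100.00 : 73.89 : 21.07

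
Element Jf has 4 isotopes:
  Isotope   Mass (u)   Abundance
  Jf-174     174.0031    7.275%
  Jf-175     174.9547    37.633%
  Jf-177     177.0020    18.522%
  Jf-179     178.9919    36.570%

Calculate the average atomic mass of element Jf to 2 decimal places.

176.74 u

Average mass = Σ (abundance × isotope mass) = 0.07275 × 174.0031 + 0.37633 × 174.9547 + 0.18522 × 177.0020 + 0.36570 × 178.9919
= 12.65873 + 65.84070 + 32.78431 + 65.45734 = 176.74108 u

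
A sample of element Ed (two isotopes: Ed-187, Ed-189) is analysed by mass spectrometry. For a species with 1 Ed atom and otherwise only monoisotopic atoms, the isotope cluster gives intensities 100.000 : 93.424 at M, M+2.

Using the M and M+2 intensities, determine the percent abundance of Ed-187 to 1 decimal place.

If p is the fraction of Ed that is Ed-187, then I(M+2)/I(M) = [C(1,1)·p^0·(1−p)] / p^1 = 1·(1−p)/p = 93.424/100.000 = 0.9342
(1−p)/p = 0.9342/1 = 0.9342  ⇒  p = 1/(1 + 0.9342) = 0.5170
Ed-187: 51.7%, Ed-189: 48.3%.

51.7%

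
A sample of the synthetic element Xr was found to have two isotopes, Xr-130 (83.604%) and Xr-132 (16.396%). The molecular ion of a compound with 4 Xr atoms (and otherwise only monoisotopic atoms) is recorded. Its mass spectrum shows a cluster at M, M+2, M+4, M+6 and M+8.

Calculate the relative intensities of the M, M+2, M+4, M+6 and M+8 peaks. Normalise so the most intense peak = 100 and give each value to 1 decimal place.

100.0 : 78.4 : 23.1 : 3.0 : 0.1

The 4 Xr atoms are independent, so intensities follow the terms of (0.83604 + 0.16396)^4.
P(M) = 0.83604^4 = 0.488549
P(M+2) = 4 × 0.83604^3 × 0.16396^1 = 0.383247
P(M+4) = 6 × 0.83604^2 × 0.16396^2 = 0.112741
P(M+6) = 4 × 0.83604^1 × 0.16396^3 = 0.014740
P(M+8) = 0.16396^4 = 0.000723
The M peak is largest (0.488549); scaling to 100 gives 100.0 : 78.4 : 23.1 : 3.0 : 0.1.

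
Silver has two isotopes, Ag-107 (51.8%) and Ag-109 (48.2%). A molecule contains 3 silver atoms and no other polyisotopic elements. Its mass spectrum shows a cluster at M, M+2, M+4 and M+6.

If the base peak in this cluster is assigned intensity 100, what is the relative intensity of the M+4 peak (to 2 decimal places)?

93.05

(0.518 + 0.482)^3 gives M 0.1390, M+2 0.3880, M+4 0.3610, M+6 0.1120; the largest is M+2.
P(M+2) = C(3,1) × 0.518^2 × 0.482^1 = 3 × 0.268324 × 0.4820 = 0.387997 (base)
P(M+4) = C(3,2) × 0.518^1 × 0.482^2 = 3 × 0.5180 × 0.232324 = 0.361031
Relative intensity = 0.361031 / 0.387997 × 100 = 93.05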